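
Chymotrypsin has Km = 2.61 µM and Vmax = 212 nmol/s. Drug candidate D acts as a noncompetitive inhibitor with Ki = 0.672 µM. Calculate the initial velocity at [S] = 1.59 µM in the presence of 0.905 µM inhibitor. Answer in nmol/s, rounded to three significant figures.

34.2 nmol/s

α = 1 + [I]/Ki = 1 + 0.905/0.672 = 2.347.
For a noncompetitive inhibitor, Vmax is reduced to Vmax/α while Km is unchanged: Km,app = 2.61 µM, Vmax,app = 90.3 nmol/s.
v = Vmax,app·[S]/(Km,app + [S]) = 90.3 × 1.59/(2.61 + 1.59) = 34.2 nmol/s.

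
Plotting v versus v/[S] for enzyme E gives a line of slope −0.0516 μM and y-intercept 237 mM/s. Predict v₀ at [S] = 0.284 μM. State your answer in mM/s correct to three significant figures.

In the Eadie–Hofstee form v = Vmax − Km·(v/[S]), the slope is −Km and the intercept is Vmax, so Km = 0.0516 μM and Vmax = 237 mM/s.
v = 237 × 0.284/(0.0516 + 0.284) = 201 mM/s.

201 mM/s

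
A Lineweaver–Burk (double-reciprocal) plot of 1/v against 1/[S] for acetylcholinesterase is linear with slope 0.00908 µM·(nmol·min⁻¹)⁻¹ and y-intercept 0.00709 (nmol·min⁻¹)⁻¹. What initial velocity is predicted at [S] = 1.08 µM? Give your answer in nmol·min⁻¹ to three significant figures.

64.5 nmol·min⁻¹

The y-intercept is 1/Vmax, so Vmax = 1/0.00709 = 141 nmol·min⁻¹.
The slope is Km/Vmax, so Km = 0.00908 × 141 = 1.28 µM.
Then v = 141 × 1.08/(1.28 + 1.08) = 64.5 nmol·min⁻¹.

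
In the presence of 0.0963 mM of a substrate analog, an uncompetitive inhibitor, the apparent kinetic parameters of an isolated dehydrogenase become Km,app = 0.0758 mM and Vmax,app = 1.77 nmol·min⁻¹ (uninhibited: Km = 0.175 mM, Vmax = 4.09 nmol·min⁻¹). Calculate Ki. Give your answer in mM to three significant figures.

Uncompetitive: Vmax,app = Vmax/α (and Km,app = Km/α) with α = 1 + [I]/Ki.
α = Vmax/Vmax,app = 4.09/1.77 = 2.311.
Ki = [I]/(α − 1) = 0.0963/1.311 = 0.0735 mM.

0.0735 mM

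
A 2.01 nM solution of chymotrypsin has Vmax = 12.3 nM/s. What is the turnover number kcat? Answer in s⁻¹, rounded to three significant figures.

6.12 s⁻¹

kcat = Vmax/[E]total = 12.3 nM/s / 2.01 nM = 6.12 s⁻¹.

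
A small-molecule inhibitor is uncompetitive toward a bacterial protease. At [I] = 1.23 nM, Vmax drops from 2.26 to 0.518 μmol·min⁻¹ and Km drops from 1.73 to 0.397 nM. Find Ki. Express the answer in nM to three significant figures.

0.366 nM

Uncompetitive: Vmax,app = Vmax/α (and Km,app = Km/α) with α = 1 + [I]/Ki.
α = Vmax/Vmax,app = 2.26/0.518 = 4.363.
Ki = [I]/(α − 1) = 1.23/3.363 = 0.366 nM.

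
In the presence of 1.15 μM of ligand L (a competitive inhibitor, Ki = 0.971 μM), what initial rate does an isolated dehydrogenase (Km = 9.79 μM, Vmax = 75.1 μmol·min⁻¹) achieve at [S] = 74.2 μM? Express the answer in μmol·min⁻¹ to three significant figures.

58.3 μmol·min⁻¹

α = 1 + [I]/Ki = 1 + 1.15/0.971 = 2.184.
For a competitive inhibitor, Vmax is unchanged and the apparent Km becomes α·Km: Km,app = 21.4 μM, Vmax,app = 75.1 μmol·min⁻¹.
v = Vmax,app·[S]/(Km,app + [S]) = 75.1 × 74.2/(21.4 + 74.2) = 58.3 μmol·min⁻¹.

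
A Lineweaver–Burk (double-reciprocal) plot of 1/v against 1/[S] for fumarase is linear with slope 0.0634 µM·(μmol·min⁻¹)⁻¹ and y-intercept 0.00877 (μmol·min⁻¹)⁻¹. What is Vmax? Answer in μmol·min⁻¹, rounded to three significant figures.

114 μmol·min⁻¹

The y-intercept of a Lineweaver–Burk plot equals 1/Vmax, so Vmax = 1/0.00877 = 114 μmol·min⁻¹.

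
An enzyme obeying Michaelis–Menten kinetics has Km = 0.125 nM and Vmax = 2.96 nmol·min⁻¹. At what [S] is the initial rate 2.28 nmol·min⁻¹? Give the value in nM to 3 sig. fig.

Rearranging v = Vmax[S]/(Km+[S]) gives [S] = Km·v/(Vmax − v).
[S] = 0.125 × 2.28 / (2.96 − 2.28) = 0.2850/0.6800 = 0.419 nM.

0.419 nM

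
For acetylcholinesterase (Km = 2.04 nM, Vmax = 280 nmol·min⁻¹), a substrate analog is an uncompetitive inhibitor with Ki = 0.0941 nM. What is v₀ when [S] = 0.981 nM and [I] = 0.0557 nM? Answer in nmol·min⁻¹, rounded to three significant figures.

76.3 nmol·min⁻¹

α = 1 + [I]/Ki = 1 + 0.0557/0.0941 = 1.592.
For an uncompetitive inhibitor, both parameters are divided by α, giving Vmax/α and Km/α: Km,app = 1.28 nM, Vmax,app = 176 nmol·min⁻¹.
v = Vmax,app·[S]/(Km,app + [S]) = 176 × 0.981/(1.28 + 0.981) = 76.3 nmol·min⁻¹.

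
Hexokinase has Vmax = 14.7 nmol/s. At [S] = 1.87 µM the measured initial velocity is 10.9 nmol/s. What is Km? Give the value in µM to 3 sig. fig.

0.652 µM

v/Vmax = 10.9/14.7 = 0.7415 = [S]/(Km+[S]).
So Km + [S] = [S]/0.7415 = 2.522 µM, giving Km = 2.522 − 1.87 = 0.652 µM.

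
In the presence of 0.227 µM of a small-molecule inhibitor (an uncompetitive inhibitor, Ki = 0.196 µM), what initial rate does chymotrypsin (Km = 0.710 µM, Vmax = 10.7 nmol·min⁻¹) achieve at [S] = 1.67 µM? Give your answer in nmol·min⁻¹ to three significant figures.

4.14 nmol·min⁻¹

With α = 1 + [I]/Ki = 1 + 0.227/0.196 = 2.158, the uncompetitive rate law is v = (Vmax/α)·[S] / (Km/α + [S]).
v = (10.7/2.158)×1.67 / (0.710/2.158 + 1.67) = 8.280/1.999 = 4.14 nmol·min⁻¹.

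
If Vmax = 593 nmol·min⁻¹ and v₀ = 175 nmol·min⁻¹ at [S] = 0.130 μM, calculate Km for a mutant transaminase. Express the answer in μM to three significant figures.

0.311 μM

From v = Vmax[S]/(Km+[S]), Km = [S](Vmax − v)/v.
Km = 0.130 × (593 − 175) / 175 = 54.34/175 = 0.311 μM.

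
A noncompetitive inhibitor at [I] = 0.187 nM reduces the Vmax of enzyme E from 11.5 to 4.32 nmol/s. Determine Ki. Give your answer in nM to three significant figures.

Noncompetitive: Vmax,app = Vmax/α with α = 1 + [I]/Ki.
α = Vmax/Vmax,app = 11.5/4.32 = 2.662.
Since α = 1 + [I]/Ki, [I]/Ki = 2.662 − 1 = 1.662 and Ki = 0.187/1.662 = 0.113 nM.

0.113 nM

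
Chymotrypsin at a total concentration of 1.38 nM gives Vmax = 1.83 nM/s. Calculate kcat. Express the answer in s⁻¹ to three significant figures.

1.33 s⁻¹

kcat = Vmax/[E]total = 1.83 nM/s / 1.38 nM = 1.33 s⁻¹.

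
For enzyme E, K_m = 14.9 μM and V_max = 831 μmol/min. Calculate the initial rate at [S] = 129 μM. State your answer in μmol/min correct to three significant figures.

v = Vmax·[S]/(Km + [S]) = 831 × 129 / (14.9 + 129)
  = 107200 / 143.9 = 745 μmol/min.

745 μmol/min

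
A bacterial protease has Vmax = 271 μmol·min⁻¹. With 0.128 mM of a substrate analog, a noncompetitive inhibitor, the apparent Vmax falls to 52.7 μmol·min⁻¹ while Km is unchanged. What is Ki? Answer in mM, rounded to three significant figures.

0.0309 mM

Noncompetitive: Vmax,app = Vmax/α with α = 1 + [I]/Ki.
α = Vmax/Vmax,app = 271/52.7 = 5.142.
Ki = [I]/(α − 1) = 0.128/4.142 = 0.0309 mM.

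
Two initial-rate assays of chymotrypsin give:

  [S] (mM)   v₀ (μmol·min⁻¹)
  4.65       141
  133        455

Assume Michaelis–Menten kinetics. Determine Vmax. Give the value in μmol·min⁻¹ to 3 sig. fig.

495 μmol·min⁻¹

In reciprocal form, 1/v = (Km/Vmax)·(1/[S]) + 1/Vmax. The two points give (1/[S], 1/v) = (0.2151, 0.007092) and (0.007519, 0.002198).
Slope = (0.007092 − 0.002198)/(0.2151 − 0.007519) = 0.02358; intercept = 0.007092 − 0.02358×0.2151 = 0.002020.
Vmax = 1/intercept = 495 μmol·min⁻¹; Km = slope × Vmax = 0.02358 × 495 = 11.7 mM.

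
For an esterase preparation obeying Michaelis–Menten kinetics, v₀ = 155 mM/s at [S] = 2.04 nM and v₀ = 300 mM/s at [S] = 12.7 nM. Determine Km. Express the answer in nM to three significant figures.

2.77 nM

From v = Vmax[S]/(Km+[S]), each point gives Vmax = v(Km+[S])/[S].
Equating: 155(Km+2.04)/2.04 = 300(Km+12.7)/12.7.
75.98·Km + 155 = 23.62·Km + 300, so (75.98 − 23.62)·Km = 300 − 155.
Km = 145.0/52.36 = 2.77 nM; then Vmax = 155(2.77+2.04)/2.04 = 365 mM/s.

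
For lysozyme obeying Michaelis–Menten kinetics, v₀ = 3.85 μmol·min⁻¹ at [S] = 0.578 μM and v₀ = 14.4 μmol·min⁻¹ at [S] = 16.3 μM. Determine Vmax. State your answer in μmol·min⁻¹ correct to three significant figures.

From v = Vmax[S]/(Km+[S]), each point gives Vmax = v(Km+[S])/[S].
Equating: 3.85(Km+0.578)/0.578 = 14.4(Km+16.3)/16.3.
6.661·Km + 3.85 = 0.8834·Km + 14.4, so (6.661 − 0.8834)·Km = 14.4 − 3.85.
Km = 10.55/5.777 = 1.83 μM; then Vmax = 3.85(1.83+0.578)/0.578 = 16.0 μmol·min⁻¹.

16.0 μmol·min⁻¹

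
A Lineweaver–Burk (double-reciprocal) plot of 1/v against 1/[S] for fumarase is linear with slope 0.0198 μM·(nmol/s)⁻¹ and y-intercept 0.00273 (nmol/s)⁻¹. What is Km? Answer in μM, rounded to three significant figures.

7.25 μM

y-intercept = 1/Vmax ⇒ Vmax = 366 nmol/s; slope = Km/Vmax ⇒ Km = slope × Vmax.
Km = 0.0198 × 366 = 7.25 μM.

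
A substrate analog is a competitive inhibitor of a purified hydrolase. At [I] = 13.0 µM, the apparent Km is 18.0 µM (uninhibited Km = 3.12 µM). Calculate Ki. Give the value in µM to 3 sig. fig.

Competitive: Km,app = α·Km with α = 1 + [I]/Ki.
α = Km,app/Km = 18.0/3.12 = 5.769.
Ki = [I]/(α − 1) = 13.0/4.769 = 2.73 µM.

2.73 µM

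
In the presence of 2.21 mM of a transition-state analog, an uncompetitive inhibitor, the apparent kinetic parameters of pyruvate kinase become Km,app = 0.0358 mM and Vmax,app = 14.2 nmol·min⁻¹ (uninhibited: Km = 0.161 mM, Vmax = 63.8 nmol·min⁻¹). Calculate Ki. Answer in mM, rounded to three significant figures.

0.633 mM

Uncompetitive: Vmax,app = Vmax/α (and Km,app = Km/α) with α = 1 + [I]/Ki.
α = Vmax/Vmax,app = 63.8/14.2 = 4.493.
Ki = [I]/(α − 1) = 2.21/3.493 = 0.633 mM.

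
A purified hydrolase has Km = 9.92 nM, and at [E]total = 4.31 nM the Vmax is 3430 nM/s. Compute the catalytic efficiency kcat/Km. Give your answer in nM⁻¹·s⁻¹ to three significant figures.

kcat = Vmax/[E]total = 3430/4.31 = 796 s⁻¹.
kcat/Km = 796/9.92 = 80.2 nM⁻¹·s⁻¹.

80.2 nM⁻¹·s⁻¹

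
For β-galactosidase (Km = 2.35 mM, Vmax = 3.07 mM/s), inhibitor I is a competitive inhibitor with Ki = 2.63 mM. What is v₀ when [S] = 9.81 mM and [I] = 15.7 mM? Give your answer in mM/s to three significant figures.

1.15 mM/s

With α = 1 + [I]/Ki = 1 + 15.7/2.63 = 6.970, the competitive rate law is v = Vmax[S] / (αKm + [S]).
v = 3.07×9.81 / (6.970×2.35 + 9.81) = 30.12/26.19 = 1.15 mM/s.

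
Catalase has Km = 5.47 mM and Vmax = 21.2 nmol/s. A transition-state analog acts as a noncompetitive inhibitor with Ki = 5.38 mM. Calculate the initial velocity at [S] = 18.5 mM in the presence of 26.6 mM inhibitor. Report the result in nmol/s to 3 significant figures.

With α = 1 + [I]/Ki = 1 + 26.6/5.38 = 5.944, the noncompetitive rate law is v = (Vmax/α)·[S] / (Km + [S]).
v = (21.2/5.944)×18.5 / (5.47 + 18.5) = 65.98/23.97 = 2.75 nmol/s.

2.75 nmol/s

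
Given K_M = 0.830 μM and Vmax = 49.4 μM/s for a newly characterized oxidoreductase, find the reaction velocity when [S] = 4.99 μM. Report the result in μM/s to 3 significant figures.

[S]/(Km+[S]) = 4.99/5.820 = 0.8574, the fractional saturation.
v = 0.8574 × Vmax = 0.8574 × 49.4 = 42.4 μM/s.

42.4 μM/s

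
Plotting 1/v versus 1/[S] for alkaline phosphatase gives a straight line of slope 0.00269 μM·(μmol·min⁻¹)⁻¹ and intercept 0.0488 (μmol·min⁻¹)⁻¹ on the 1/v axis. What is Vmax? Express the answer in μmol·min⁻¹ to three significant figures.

The y-intercept of a Lineweaver–Burk plot equals 1/Vmax, so Vmax = 1/0.0488 = 20.5 μmol·min⁻¹.

20.5 μmol·min⁻¹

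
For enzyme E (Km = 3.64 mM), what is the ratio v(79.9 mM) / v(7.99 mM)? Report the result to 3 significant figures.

1.39

The fractional saturations are [S]/(Km+[S]) = 7.99/11.63 = 0.6870 and 79.9/83.54 = 0.9564.
v₂/v₁ is just their ratio: 0.9564/0.6870 = 1.39.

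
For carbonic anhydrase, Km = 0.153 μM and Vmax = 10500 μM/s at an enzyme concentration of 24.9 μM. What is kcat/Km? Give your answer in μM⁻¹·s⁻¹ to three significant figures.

2760 μM⁻¹·s⁻¹

kcat = Vmax/[E]total = 10500/24.9 = 422 s⁻¹.
kcat/Km = 422/0.153 = 2760 μM⁻¹·s⁻¹.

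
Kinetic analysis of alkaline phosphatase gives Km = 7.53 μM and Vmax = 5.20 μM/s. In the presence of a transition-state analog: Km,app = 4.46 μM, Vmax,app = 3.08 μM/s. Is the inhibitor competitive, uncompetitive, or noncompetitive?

uncompetitive

Both Km and Vmax decrease by the same factor (~1.69-fold) — characteristic of uncompetitive inhibition.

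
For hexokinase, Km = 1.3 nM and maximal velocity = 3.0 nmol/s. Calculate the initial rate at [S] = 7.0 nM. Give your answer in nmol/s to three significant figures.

2.53 nmol/s

[S]/(Km+[S]) = 7.0/8.300 = 0.8434, the fractional saturation.
v = 0.8434 × Vmax = 0.8434 × 3.0 = 2.53 nmol/s.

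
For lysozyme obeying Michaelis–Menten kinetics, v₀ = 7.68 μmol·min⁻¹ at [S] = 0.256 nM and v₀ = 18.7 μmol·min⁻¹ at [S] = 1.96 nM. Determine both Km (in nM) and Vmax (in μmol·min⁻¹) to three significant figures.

Km = 0.539 nM; Vmax = 23.8 μmol·min⁻¹

In reciprocal form, 1/v = (Km/Vmax)·(1/[S]) + 1/Vmax. The two points give (1/[S], 1/v) = (3.906, 0.1302) and (0.5102, 0.05348).
Slope = (0.1302 − 0.05348)/(3.906 − 0.5102) = 0.02259; intercept = 0.1302 − 0.02259×3.906 = 0.04195.
Vmax = 1/intercept = 23.8 μmol·min⁻¹; Km = slope × Vmax = 0.02259 × 23.8 = 0.539 nM.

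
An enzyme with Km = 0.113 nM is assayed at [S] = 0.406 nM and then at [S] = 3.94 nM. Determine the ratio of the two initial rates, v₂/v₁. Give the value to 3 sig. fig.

The fractional saturations are [S]/(Km+[S]) = 0.406/0.5190 = 0.7823 and 3.94/4.053 = 0.9721.
v₂/v₁ is just their ratio: 0.9721/0.7823 = 1.24.

1.24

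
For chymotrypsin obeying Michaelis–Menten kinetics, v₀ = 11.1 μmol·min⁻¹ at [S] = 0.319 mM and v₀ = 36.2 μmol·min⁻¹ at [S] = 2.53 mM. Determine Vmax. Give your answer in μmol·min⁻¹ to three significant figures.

53.7 μmol·min⁻¹

In reciprocal form, 1/v = (Km/Vmax)·(1/[S]) + 1/Vmax. The two points give (1/[S], 1/v) = (3.135, 0.09009) and (0.3953, 0.02762).
Slope = (0.09009 − 0.02762)/(3.135 − 0.3953) = 0.02280; intercept = 0.09009 − 0.02280×3.135 = 0.01861.
Vmax = 1/intercept = 53.7 μmol·min⁻¹; Km = slope × Vmax = 0.02280 × 53.7 = 1.23 mM.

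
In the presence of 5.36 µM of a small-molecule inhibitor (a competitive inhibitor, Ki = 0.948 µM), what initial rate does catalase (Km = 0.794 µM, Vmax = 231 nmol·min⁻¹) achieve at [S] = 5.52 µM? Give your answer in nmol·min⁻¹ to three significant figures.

118 nmol·min⁻¹

α = 1 + [I]/Ki = 1 + 5.36/0.948 = 6.654.
For a competitive inhibitor, Vmax is unchanged and the apparent Km becomes α·Km: Km,app = 5.28 µM, Vmax,app = 231 nmol·min⁻¹.
v = Vmax,app·[S]/(Km,app + [S]) = 231 × 5.52/(5.28 + 5.52) = 118 nmol·min⁻¹.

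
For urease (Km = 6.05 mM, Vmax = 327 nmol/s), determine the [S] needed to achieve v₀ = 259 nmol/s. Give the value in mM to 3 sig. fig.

23.0 mM

Rearranging v = Vmax[S]/(Km+[S]) gives [S] = Km·v/(Vmax − v).
[S] = 6.05 × 259 / (327 − 259) = 1567/68.00 = 23.0 mM.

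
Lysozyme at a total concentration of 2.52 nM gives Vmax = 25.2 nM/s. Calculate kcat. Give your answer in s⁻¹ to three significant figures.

kcat = Vmax/[E]total = 25.2 nM/s / 2.52 nM = 10.0 s⁻¹.

10.0 s⁻¹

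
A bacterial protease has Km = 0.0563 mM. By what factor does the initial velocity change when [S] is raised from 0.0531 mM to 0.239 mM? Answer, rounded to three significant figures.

The fractional saturations are [S]/(Km+[S]) = 0.0531/0.1094 = 0.4854 and 0.239/0.2953 = 0.8093.
v₂/v₁ is just their ratio: 0.8093/0.4854 = 1.67.

1.67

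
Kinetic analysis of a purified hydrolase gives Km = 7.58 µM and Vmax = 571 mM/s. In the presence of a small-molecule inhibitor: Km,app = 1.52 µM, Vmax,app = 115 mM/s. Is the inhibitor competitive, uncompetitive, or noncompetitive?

Both Km and Vmax decrease by the same factor (~4.98-fold) — characteristic of uncompetitive inhibition.

uncompetitive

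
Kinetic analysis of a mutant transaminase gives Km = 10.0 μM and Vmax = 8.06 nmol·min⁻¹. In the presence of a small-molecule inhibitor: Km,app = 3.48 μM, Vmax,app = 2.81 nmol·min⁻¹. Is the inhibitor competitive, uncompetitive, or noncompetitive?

uncompetitive

Both Km and Vmax decrease by the same factor (~2.87-fold) — characteristic of uncompetitive inhibition.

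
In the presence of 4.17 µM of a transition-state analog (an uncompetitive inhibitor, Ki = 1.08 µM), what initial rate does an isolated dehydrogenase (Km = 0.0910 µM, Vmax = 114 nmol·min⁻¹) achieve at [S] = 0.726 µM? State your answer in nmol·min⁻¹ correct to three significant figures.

22.9 nmol·min⁻¹

With α = 1 + [I]/Ki = 1 + 4.17/1.08 = 4.861, the uncompetitive rate law is v = (Vmax/α)·[S] / (Km/α + [S]).
v = (114/4.861)×0.726 / (0.0910/4.861 + 0.726) = 17.03/0.7447 = 22.9 nmol·min⁻¹.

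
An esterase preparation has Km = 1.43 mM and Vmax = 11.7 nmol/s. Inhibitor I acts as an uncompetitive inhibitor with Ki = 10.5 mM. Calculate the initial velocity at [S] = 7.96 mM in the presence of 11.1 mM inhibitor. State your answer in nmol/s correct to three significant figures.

With α = 1 + [I]/Ki = 1 + 11.1/10.5 = 2.057, the uncompetitive rate law is v = (Vmax/α)·[S] / (Km/α + [S]).
v = (11.7/2.057)×7.96 / (1.43/2.057 + 7.96) = 45.27/8.655 = 5.23 nmol/s.

5.23 nmol/s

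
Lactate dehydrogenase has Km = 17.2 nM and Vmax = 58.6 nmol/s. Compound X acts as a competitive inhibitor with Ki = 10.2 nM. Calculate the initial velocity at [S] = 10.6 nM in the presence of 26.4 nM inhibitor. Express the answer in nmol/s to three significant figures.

8.59 nmol/s

α = 1 + [I]/Ki = 1 + 26.4/10.2 = 3.588.
For a competitive inhibitor, Vmax is unchanged and the apparent Km becomes α·Km: Km,app = 61.7 nM, Vmax,app = 58.6 nmol/s.
v = Vmax,app·[S]/(Km,app + [S]) = 58.6 × 10.6/(61.7 + 10.6) = 8.59 nmol/s.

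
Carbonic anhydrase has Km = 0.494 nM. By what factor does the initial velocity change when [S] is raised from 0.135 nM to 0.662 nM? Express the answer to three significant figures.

2.67

Since Vmax cancels, v₂/v₁ = [S]₂(Km+[S]₁) / [S]₁(Km+[S]₂).
= 0.662×(0.494+0.135) / (0.135×(0.494+0.662)) = 0.4164/0.1561 = 2.67.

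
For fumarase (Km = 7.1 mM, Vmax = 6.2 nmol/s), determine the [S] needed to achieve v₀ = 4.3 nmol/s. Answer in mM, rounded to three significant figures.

The required fractional saturation is v/Vmax = 4.3/6.2 = 0.6935.
Then [S]/(Km+[S]) = 0.6935 ⇒ [S] = 7.1 × 0.6935/(1 − 0.6935) = 16.1 mM.

16.1 mM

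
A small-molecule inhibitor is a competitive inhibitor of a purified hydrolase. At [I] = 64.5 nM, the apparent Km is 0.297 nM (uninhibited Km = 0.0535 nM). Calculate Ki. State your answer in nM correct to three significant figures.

Competitive: Km,app = α·Km with α = 1 + [I]/Ki.
α = Km,app/Km = 0.297/0.0535 = 5.551.
Ki = [I]/(α − 1) = 64.5/4.551 = 14.2 nM.

14.2 nM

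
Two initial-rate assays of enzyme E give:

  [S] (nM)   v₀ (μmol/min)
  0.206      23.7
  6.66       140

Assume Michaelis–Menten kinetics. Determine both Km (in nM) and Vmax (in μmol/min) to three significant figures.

Km = 1.24 nM; Vmax = 166 μmol/min

From v = Vmax[S]/(Km+[S]), each point gives Vmax = v(Km+[S])/[S].
Equating: 23.7(Km+0.206)/0.206 = 140(Km+6.66)/6.66.
115.0·Km + 23.7 = 21.02·Km + 140, so (115.0 − 21.02)·Km = 140 − 23.7.
Km = 116.3/94.03 = 1.24 nM; then Vmax = 23.7(1.24+0.206)/0.206 = 166 μmol/min.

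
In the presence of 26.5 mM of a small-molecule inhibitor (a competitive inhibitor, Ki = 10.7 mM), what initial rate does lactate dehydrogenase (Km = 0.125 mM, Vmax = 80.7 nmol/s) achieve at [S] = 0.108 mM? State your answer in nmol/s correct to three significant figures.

16.1 nmol/s

α = 1 + [I]/Ki = 1 + 26.5/10.7 = 3.477.
For a competitive inhibitor, Vmax is unchanged and the apparent Km becomes α·Km: Km,app = 0.435 mM, Vmax,app = 80.7 nmol/s.
v = Vmax,app·[S]/(Km,app + [S]) = 80.7 × 0.108/(0.435 + 0.108) = 16.1 nmol/s.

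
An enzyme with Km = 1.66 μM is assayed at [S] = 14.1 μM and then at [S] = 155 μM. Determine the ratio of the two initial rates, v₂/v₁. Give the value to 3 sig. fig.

Since Vmax cancels, v₂/v₁ = [S]₂(Km+[S]₁) / [S]₁(Km+[S]₂).
= 155×(1.66+14.1) / (14.1×(1.66+155)) = 2443/2209 = 1.11.

1.11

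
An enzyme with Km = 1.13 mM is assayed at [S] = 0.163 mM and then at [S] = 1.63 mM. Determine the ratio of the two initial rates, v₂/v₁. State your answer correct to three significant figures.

4.68

The fractional saturations are [S]/(Km+[S]) = 0.163/1.293 = 0.1261 and 1.63/2.760 = 0.5906.
v₂/v₁ is just their ratio: 0.5906/0.1261 = 4.68.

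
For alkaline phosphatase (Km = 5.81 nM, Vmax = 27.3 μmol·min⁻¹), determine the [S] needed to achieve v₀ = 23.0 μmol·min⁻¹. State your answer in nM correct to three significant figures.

Rearranging v = Vmax[S]/(Km+[S]) gives [S] = Km·v/(Vmax − v).
[S] = 5.81 × 23.0 / (27.3 − 23.0) = 133.6/4.300 = 31.1 nM.

31.1 nM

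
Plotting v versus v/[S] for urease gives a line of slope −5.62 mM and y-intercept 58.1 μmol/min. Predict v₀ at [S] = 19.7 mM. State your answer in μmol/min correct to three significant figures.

45.2 μmol/min

In the Eadie–Hofstee form v = Vmax − Km·(v/[S]), the slope is −Km and the intercept is Vmax, so Km = 5.62 mM and Vmax = 58.1 μmol/min.
v = 58.1 × 19.7/(5.62 + 19.7) = 45.2 μmol/min.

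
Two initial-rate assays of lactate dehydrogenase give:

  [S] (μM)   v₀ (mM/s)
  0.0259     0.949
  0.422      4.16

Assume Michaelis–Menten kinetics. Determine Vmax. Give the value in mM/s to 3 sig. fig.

From v = Vmax[S]/(Km+[S]), each point gives Vmax = v(Km+[S])/[S].
Equating: 0.949(Km+0.0259)/0.0259 = 4.16(Km+0.422)/0.422.
36.64·Km + 0.949 = 9.858·Km + 4.16, so (36.64 − 9.858)·Km = 4.16 − 0.949.
Km = 3.211/26.78 = 0.120 μM; then Vmax = 0.949(0.120+0.0259)/0.0259 = 5.34 mM/s.

5.34 mM/s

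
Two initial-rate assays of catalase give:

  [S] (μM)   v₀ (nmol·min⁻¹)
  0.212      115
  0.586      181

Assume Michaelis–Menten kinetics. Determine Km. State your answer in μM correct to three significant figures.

From v = Vmax[S]/(Km+[S]), each point gives Vmax = v(Km+[S])/[S].
Equating: 115(Km+0.212)/0.212 = 181(Km+0.586)/0.586.
542.5·Km + 115 = 308.9·Km + 181, so (542.5 − 308.9)·Km = 181 − 115.
Km = 66.00/233.6 = 0.283 μM; then Vmax = 115(0.283+0.212)/0.212 = 268 nmol·min⁻¹.

0.283 μM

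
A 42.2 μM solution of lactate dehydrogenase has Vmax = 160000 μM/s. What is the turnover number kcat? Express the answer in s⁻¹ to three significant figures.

kcat = Vmax/[E]total = 160000 μM/s / 42.2 μM = 3790 s⁻¹.

3790 s⁻¹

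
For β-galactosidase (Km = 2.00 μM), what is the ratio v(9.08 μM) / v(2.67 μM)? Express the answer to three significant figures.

1.43

The fractional saturations are [S]/(Km+[S]) = 2.67/4.670 = 0.5717 and 9.08/11.08 = 0.8195.
v₂/v₁ is just their ratio: 0.8195/0.5717 = 1.43.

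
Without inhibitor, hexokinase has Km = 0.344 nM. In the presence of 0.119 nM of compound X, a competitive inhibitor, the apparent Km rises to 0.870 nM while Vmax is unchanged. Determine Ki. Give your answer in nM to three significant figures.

Competitive: Km,app = α·Km with α = 1 + [I]/Ki.
α = Km,app/Km = 0.870/0.344 = 2.529.
Since α = 1 + [I]/Ki, [I]/Ki = 2.529 − 1 = 1.529 and Ki = 0.119/1.529 = 0.0778 nM.

0.0778 nM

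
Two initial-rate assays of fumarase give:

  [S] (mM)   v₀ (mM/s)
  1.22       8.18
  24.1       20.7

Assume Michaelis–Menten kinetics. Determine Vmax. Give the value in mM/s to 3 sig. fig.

22.5 mM/s

From v = Vmax[S]/(Km+[S]), each point gives Vmax = v(Km+[S])/[S].
Equating: 8.18(Km+1.22)/1.22 = 20.7(Km+24.1)/24.1.
6.705·Km + 8.18 = 0.8589·Km + 20.7, so (6.705 − 0.8589)·Km = 20.7 − 8.18.
Km = 12.52/5.846 = 2.14 mM; then Vmax = 8.18(2.14+1.22)/1.22 = 22.5 mM/s.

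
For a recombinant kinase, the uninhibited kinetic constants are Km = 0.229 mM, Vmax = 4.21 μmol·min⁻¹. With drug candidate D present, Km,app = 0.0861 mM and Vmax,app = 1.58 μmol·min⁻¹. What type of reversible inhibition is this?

uncompetitive

Both Km and Vmax decrease by the same factor (~2.66-fold) — characteristic of uncompetitive inhibition.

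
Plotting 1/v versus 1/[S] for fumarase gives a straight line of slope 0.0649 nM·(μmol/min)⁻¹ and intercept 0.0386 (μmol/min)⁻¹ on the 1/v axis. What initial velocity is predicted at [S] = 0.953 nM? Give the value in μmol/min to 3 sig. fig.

The y-intercept is 1/Vmax, so Vmax = 1/0.0386 = 25.9 μmol/min.
The slope is Km/Vmax, so Km = 0.0649 × 25.9 = 1.68 nM.
Then v = 25.9 × 0.953/(1.68 + 0.953) = 9.37 μmol/min.

9.37 μmol/min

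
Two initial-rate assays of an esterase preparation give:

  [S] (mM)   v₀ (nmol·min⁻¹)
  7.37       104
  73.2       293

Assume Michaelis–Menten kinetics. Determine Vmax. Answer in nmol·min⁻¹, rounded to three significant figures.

368 nmol·min⁻¹

From v = Vmax[S]/(Km+[S]), each point gives Vmax = v(Km+[S])/[S].
Equating: 104(Km+7.37)/7.37 = 293(Km+73.2)/73.2.
14.11·Km + 104 = 4.003·Km + 293, so (14.11 − 4.003)·Km = 293 − 104.
Km = 189.0/10.11 = 18.7 mM; then Vmax = 104(18.7+7.37)/7.37 = 368 nmol·min⁻¹.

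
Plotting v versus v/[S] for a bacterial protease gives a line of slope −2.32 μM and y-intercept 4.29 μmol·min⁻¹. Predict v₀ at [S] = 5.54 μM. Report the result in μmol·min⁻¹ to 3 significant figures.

3.02 μmol·min⁻¹

In the Eadie–Hofstee form v = Vmax − Km·(v/[S]), the slope is −Km and the intercept is Vmax, so Km = 2.32 μM and Vmax = 4.29 μmol·min⁻¹.
v = 4.29 × 5.54/(2.32 + 5.54) = 3.02 μmol·min⁻¹.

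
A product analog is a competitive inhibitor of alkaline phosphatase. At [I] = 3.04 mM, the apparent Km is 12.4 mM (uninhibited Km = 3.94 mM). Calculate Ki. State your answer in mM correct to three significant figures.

Competitive: Km,app = α·Km with α = 1 + [I]/Ki.
α = Km,app/Km = 12.4/3.94 = 3.147.
Ki = [I]/(α − 1) = 3.04/2.147 = 1.42 mM.

1.42 mM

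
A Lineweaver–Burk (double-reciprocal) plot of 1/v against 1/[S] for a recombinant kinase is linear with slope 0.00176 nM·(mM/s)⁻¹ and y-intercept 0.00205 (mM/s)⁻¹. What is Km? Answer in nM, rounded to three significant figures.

0.859 nM

y-intercept = 1/Vmax ⇒ Vmax = 488 mM/s; slope = Km/Vmax ⇒ Km = slope × Vmax.
Km = 0.00176 × 488 = 0.859 nM.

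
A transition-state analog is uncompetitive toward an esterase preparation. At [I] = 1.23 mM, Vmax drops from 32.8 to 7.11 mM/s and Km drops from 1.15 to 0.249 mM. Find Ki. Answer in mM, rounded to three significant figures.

Uncompetitive: Vmax,app = Vmax/α (and Km,app = Km/α) with α = 1 + [I]/Ki.
α = Vmax/Vmax,app = 32.8/7.11 = 4.613.
Since α = 1 + [I]/Ki, [I]/Ki = 4.613 − 1 = 3.613 and Ki = 1.23/3.613 = 0.340 mM.

0.340 mM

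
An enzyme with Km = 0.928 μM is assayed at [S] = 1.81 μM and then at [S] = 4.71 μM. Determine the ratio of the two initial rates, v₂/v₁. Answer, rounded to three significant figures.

Since Vmax cancels, v₂/v₁ = [S]₂(Km+[S]₁) / [S]₁(Km+[S]₂).
= 4.71×(0.928+1.81) / (1.81×(0.928+4.71)) = 12.90/10.20 = 1.26.

1.26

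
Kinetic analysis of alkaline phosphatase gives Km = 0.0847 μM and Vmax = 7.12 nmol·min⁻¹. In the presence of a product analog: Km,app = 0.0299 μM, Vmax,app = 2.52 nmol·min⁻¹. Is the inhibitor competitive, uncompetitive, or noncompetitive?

uncompetitive

Both Km and Vmax decrease by the same factor (~2.83-fold) — characteristic of uncompetitive inhibition.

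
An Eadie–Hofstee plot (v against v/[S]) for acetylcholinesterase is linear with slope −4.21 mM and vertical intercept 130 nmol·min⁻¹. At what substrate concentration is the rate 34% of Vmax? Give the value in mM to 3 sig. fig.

2.17 mM

The Eadie–Hofstee slope gives Km = 4.21 mM (slope = −Km).
v/Vmax = [S]/(Km+[S]) = 0.34 ⇒ [S] = Km·0.34/(1−0.34) = 4.21 × 0.5152 = 2.17 mM.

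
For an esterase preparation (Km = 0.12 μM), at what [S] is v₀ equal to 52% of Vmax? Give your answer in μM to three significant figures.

0.130 μM

v/Vmax = [S]/(Km+[S]) = 0.52, so [S] = Km·0.52/(1 − 0.52) = 0.12 × 1.083.
[S] = 0.130 μM.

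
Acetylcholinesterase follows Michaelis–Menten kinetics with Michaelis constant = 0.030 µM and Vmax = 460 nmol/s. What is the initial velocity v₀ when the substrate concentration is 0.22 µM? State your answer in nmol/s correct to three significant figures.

405 nmol/s

v = Vmax·[S]/(Km + [S]) = 460 × 0.22 / (0.030 + 0.22)
  = 101.2 / 0.2500 = 405 nmol/s.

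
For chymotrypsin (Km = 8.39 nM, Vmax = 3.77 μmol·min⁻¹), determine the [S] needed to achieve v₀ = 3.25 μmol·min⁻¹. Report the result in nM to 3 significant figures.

The required fractional saturation is v/Vmax = 3.25/3.77 = 0.8621.
Then [S]/(Km+[S]) = 0.8621 ⇒ [S] = 8.39 × 0.8621/(1 − 0.8621) = 52.4 nM.

52.4 nM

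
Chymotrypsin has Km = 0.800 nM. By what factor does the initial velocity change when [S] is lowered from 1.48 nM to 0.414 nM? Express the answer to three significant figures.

Since Vmax cancels, v₂/v₁ = [S]₂(Km+[S]₁) / [S]₁(Km+[S]₂).
= 0.414×(0.800+1.48) / (1.48×(0.800+0.414)) = 0.9439/1.797 = 0.525.

0.525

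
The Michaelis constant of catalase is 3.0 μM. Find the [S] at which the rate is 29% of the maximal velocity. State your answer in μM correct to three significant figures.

1.23 μM

v/Vmax = [S]/(Km+[S]) = 0.29, so [S] = Km·0.29/(1 − 0.29) = 3.0 × 0.4085.
[S] = 1.23 μM.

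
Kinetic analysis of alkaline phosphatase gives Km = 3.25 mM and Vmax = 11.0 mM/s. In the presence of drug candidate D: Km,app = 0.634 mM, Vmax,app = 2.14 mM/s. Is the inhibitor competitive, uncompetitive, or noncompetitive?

Both Km and Vmax decrease by the same factor (~5.13-fold) — characteristic of uncompetitive inhibition.

uncompetitive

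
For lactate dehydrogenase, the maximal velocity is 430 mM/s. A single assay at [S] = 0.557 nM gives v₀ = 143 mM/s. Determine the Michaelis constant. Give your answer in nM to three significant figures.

v/Vmax = 143/430 = 0.3326 = [S]/(Km+[S]).
So Km + [S] = [S]/0.3326 = 1.675 nM, giving Km = 1.675 − 0.557 = 1.12 nM.

1.12 nM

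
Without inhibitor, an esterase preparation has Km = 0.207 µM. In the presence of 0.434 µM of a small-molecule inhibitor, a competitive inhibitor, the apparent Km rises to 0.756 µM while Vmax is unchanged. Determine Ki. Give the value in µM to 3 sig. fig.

Competitive: Km,app = α·Km with α = 1 + [I]/Ki.
α = Km,app/Km = 0.756/0.207 = 3.652.
Since α = 1 + [I]/Ki, [I]/Ki = 3.652 − 1 = 2.652 and Ki = 0.434/2.652 = 0.164 µM.

0.164 µM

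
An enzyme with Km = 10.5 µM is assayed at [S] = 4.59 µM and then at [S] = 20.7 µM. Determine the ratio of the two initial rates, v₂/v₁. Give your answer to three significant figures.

The fractional saturations are [S]/(Km+[S]) = 4.59/15.09 = 0.3042 and 20.7/31.20 = 0.6635.
v₂/v₁ is just their ratio: 0.6635/0.3042 = 2.18.

2.18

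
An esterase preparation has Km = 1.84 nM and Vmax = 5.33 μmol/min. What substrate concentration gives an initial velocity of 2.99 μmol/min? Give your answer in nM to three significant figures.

2.35 nM

Rearranging v = Vmax[S]/(Km+[S]) gives [S] = Km·v/(Vmax − v).
[S] = 1.84 × 2.99 / (5.33 − 2.99) = 5.502/2.340 = 2.35 nM.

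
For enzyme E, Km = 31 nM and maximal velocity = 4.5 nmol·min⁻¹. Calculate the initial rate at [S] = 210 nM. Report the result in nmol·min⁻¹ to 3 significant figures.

v = Vmax·[S]/(Km + [S]) = 4.5 × 210 / (31 + 210)
  = 945.0 / 241.0 = 3.92 nmol·min⁻¹.

3.92 nmol·min⁻¹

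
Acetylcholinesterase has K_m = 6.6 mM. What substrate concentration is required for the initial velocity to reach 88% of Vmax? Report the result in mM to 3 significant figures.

v/Vmax = [S]/(Km+[S]) = 0.88, so [S] = Km·0.88/(1 − 0.88) = 6.6 × 7.333.
[S] = 48.4 mM.

48.4 mM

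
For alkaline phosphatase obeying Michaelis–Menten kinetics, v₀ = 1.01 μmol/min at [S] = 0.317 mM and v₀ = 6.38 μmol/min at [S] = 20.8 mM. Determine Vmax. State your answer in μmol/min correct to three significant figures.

6.95 μmol/min

From v = Vmax[S]/(Km+[S]), each point gives Vmax = v(Km+[S])/[S].
Equating: 1.01(Km+0.317)/0.317 = 6.38(Km+20.8)/20.8.
3.186·Km + 1.01 = 0.3067·Km + 6.38, so (3.186 − 0.3067)·Km = 6.38 − 1.01.
Km = 5.370/2.879 = 1.86 mM; then Vmax = 1.01(1.86+0.317)/0.317 = 6.95 μmol/min.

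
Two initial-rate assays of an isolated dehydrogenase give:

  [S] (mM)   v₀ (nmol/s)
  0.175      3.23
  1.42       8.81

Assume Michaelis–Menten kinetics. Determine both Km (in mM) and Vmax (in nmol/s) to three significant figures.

In reciprocal form, 1/v = (Km/Vmax)·(1/[S]) + 1/Vmax. The two points give (1/[S], 1/v) = (5.714, 0.3096) and (0.7042, 0.1135).
Slope = (0.3096 − 0.1135)/(5.714 − 0.7042) = 0.03914; intercept = 0.3096 − 0.03914×5.714 = 0.08594.
Vmax = 1/intercept = 11.6 nmol/s; Km = slope × Vmax = 0.03914 × 11.6 = 0.455 mM.

Km = 0.455 mM; Vmax = 11.6 nmol/s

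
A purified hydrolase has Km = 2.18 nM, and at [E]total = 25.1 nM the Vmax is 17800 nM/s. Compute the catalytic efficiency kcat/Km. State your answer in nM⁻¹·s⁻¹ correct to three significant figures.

kcat = Vmax/[E]total = 17800/25.1 = 709 s⁻¹.
kcat/Km = 709/2.18 = 325 nM⁻¹·s⁻¹.

325 nM⁻¹·s⁻¹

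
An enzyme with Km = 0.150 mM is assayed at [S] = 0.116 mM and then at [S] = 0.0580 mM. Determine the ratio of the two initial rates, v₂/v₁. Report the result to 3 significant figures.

Since Vmax cancels, v₂/v₁ = [S]₂(Km+[S]₁) / [S]₁(Km+[S]₂).
= 0.0580×(0.150+0.116) / (0.116×(0.150+0.0580)) = 0.01543/0.02413 = 0.639.

0.639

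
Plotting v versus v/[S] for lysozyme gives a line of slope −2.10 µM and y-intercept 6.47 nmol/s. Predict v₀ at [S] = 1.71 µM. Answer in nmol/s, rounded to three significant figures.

2.90 nmol/s

In the Eadie–Hofstee form v = Vmax − Km·(v/[S]), the slope is −Km and the intercept is Vmax, so Km = 2.10 µM and Vmax = 6.47 nmol/s.
v = 6.47 × 1.71/(2.10 + 1.71) = 2.90 nmol/s.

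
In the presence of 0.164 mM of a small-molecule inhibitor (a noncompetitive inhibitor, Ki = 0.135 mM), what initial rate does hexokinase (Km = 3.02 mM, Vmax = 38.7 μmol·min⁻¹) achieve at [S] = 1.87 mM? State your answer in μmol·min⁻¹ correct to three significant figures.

α = 1 + [I]/Ki = 1 + 0.164/0.135 = 2.215.
For a noncompetitive inhibitor, Vmax is reduced to Vmax/α while Km is unchanged: Km,app = 3.02 mM, Vmax,app = 17.5 μmol·min⁻¹.
v = Vmax,app·[S]/(Km,app + [S]) = 17.5 × 1.87/(3.02 + 1.87) = 6.68 μmol·min⁻¹.

6.68 μmol·min⁻¹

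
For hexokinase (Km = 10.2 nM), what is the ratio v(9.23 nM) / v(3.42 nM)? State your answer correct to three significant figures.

The fractional saturations are [S]/(Km+[S]) = 3.42/13.62 = 0.2511 and 9.23/19.43 = 0.4750.
v₂/v₁ is just their ratio: 0.4750/0.2511 = 1.89.

1.89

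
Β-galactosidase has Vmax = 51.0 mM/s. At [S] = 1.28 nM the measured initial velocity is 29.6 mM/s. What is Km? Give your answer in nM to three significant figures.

0.925 nM

v/Vmax = 29.6/51.0 = 0.5804 = [S]/(Km+[S]).
So Km + [S] = [S]/0.5804 = 2.205 nM, giving Km = 2.205 − 1.28 = 0.925 nM.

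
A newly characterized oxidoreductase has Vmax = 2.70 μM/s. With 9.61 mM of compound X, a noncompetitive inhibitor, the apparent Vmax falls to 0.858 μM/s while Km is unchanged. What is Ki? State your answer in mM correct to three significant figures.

4.48 mM

Noncompetitive: Vmax,app = Vmax/α with α = 1 + [I]/Ki.
α = Vmax/Vmax,app = 2.70/0.858 = 3.147.
Since α = 1 + [I]/Ki, [I]/Ki = 3.147 − 1 = 2.147 and Ki = 9.61/2.147 = 4.48 mM.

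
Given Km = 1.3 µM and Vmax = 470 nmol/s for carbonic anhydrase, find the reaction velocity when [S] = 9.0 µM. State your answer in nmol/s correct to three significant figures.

411 nmol/s

v = Vmax·[S]/(Km + [S]) = 470 × 9.0 / (1.3 + 9.0)
  = 4230 / 10.30 = 411 nmol/s.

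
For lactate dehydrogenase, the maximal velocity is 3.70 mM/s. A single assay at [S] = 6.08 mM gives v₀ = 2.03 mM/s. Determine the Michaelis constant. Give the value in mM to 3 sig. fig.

5.00 mM

v/Vmax = 2.03/3.70 = 0.5486 = [S]/(Km+[S]).
So Km + [S] = [S]/0.5486 = 11.08 mM, giving Km = 11.08 − 6.08 = 5.00 mM.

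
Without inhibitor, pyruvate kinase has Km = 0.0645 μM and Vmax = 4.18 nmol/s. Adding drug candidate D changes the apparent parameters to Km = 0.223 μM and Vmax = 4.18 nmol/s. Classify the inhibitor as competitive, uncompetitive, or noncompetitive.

competitive

Km increases (0.0645 → 0.223 μM) while Vmax is unchanged — the hallmark of competitive inhibition.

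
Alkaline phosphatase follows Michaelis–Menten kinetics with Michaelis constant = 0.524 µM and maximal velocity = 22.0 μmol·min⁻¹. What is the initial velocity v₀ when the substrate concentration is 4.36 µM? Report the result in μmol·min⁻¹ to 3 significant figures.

v = Vmax·[S]/(Km + [S]) = 22.0 × 4.36 / (0.524 + 4.36)
  = 95.92 / 4.884 = 19.6 μmol·min⁻¹.

19.6 μmol·min⁻¹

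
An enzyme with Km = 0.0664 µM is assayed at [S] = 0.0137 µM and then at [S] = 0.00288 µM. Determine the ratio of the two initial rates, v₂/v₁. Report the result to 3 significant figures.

0.243

Since Vmax cancels, v₂/v₁ = [S]₂(Km+[S]₁) / [S]₁(Km+[S]₂).
= 0.00288×(0.0664+0.0137) / (0.0137×(0.0664+0.00288)) = 0.0002307/0.0009491 = 0.243.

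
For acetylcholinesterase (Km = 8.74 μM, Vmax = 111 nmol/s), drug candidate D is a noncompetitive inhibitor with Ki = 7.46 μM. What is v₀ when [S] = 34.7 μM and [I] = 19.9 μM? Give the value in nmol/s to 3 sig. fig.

24.2 nmol/s

With α = 1 + [I]/Ki = 1 + 19.9/7.46 = 3.668, the noncompetitive rate law is v = (Vmax/α)·[S] / (Km + [S]).
v = (111/3.668)×34.7 / (8.74 + 34.7) = 1050/43.44 = 24.2 nmol/s.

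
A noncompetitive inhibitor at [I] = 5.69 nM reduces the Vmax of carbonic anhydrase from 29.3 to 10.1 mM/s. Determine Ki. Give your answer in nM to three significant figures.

Noncompetitive: Vmax,app = Vmax/α with α = 1 + [I]/Ki.
α = Vmax/Vmax,app = 29.3/10.1 = 2.901.
Ki = [I]/(α − 1) = 5.69/1.901 = 2.99 nM.

2.99 nM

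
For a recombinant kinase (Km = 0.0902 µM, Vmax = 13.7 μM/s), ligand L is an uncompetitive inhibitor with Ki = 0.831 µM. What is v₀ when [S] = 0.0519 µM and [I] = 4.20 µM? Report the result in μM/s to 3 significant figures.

α = 1 + [I]/Ki = 1 + 4.20/0.831 = 6.054.
For an uncompetitive inhibitor, both parameters are divided by α, giving Vmax/α and Km/α: Km,app = 0.0149 µM, Vmax,app = 2.26 μM/s.
v = Vmax,app·[S]/(Km,app + [S]) = 2.26 × 0.0519/(0.0149 + 0.0519) = 1.76 μM/s.

1.76 μM/s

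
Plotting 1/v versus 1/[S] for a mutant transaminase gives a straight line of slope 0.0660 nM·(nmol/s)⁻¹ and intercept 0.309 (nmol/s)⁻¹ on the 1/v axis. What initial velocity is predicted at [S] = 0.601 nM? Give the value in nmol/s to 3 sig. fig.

The y-intercept is 1/Vmax, so Vmax = 1/0.309 = 3.24 nmol/s.
The slope is Km/Vmax, so Km = 0.0660 × 3.24 = 0.214 nM.
Then v = 3.24 × 0.601/(0.214 + 0.601) = 2.39 nmol/s.

2.39 nmol/s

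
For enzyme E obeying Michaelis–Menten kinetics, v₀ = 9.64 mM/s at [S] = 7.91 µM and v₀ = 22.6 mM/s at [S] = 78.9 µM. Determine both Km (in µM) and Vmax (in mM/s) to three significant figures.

Km = 13.9 µM; Vmax = 26.6 mM/s

In reciprocal form, 1/v = (Km/Vmax)·(1/[S]) + 1/Vmax. The two points give (1/[S], 1/v) = (0.1264, 0.1037) and (0.01267, 0.04425).
Slope = (0.1037 − 0.04425)/(0.1264 − 0.01267) = 0.5230; intercept = 0.1037 − 0.5230×0.1264 = 0.03762.
Vmax = 1/intercept = 26.6 mM/s; Km = slope × Vmax = 0.5230 × 26.6 = 13.9 µM.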